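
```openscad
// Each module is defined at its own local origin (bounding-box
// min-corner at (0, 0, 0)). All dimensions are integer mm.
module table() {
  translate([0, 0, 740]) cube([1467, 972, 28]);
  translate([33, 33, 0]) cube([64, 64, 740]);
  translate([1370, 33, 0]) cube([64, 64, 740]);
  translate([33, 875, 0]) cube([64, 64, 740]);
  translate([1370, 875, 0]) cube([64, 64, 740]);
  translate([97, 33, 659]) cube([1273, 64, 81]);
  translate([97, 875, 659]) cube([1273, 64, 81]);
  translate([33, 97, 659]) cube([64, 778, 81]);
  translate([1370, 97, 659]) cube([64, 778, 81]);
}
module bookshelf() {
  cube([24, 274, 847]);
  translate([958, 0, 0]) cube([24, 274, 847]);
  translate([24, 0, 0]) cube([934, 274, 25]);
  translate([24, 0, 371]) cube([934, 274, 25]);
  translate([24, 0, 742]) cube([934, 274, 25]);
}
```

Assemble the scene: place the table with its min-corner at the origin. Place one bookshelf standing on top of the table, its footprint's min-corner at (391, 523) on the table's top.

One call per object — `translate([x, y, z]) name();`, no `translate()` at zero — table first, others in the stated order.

table();
translate([391, 523, 768]) bookshelf();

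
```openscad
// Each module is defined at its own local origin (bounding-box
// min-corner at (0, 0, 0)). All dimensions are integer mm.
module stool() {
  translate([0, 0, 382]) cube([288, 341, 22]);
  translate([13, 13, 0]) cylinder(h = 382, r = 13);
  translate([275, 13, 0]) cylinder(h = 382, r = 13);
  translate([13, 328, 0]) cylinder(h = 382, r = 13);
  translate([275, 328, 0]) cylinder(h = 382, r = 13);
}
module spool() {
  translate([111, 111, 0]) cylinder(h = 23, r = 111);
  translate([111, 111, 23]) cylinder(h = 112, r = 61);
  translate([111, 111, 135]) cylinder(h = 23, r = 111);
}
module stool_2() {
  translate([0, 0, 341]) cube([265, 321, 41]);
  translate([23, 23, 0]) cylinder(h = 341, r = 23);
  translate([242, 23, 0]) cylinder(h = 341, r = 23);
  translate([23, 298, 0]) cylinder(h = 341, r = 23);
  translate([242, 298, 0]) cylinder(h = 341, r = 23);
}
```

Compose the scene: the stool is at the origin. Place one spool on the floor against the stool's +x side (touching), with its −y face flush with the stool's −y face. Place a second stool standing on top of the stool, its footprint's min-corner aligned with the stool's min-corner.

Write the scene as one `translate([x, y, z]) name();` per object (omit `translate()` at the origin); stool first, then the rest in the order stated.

stool();
translate([288, 0, 0]) spool();
translate([0, 0, 404]) stool_2();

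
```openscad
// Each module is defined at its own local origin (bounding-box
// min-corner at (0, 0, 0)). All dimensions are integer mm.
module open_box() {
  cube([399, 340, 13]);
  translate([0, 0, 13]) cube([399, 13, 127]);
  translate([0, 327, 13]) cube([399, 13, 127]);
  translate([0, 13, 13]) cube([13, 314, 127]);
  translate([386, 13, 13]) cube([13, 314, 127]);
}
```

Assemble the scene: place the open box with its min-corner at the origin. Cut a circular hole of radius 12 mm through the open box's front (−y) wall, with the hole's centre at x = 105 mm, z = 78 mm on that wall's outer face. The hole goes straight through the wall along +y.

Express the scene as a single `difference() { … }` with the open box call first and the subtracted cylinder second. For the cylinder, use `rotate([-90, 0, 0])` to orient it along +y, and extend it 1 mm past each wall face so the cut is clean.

difference() {
  open_box();
  translate([105, -1, 78]) rotate([-90, 0, 0]) cylinder(h = 15, r = 12);
}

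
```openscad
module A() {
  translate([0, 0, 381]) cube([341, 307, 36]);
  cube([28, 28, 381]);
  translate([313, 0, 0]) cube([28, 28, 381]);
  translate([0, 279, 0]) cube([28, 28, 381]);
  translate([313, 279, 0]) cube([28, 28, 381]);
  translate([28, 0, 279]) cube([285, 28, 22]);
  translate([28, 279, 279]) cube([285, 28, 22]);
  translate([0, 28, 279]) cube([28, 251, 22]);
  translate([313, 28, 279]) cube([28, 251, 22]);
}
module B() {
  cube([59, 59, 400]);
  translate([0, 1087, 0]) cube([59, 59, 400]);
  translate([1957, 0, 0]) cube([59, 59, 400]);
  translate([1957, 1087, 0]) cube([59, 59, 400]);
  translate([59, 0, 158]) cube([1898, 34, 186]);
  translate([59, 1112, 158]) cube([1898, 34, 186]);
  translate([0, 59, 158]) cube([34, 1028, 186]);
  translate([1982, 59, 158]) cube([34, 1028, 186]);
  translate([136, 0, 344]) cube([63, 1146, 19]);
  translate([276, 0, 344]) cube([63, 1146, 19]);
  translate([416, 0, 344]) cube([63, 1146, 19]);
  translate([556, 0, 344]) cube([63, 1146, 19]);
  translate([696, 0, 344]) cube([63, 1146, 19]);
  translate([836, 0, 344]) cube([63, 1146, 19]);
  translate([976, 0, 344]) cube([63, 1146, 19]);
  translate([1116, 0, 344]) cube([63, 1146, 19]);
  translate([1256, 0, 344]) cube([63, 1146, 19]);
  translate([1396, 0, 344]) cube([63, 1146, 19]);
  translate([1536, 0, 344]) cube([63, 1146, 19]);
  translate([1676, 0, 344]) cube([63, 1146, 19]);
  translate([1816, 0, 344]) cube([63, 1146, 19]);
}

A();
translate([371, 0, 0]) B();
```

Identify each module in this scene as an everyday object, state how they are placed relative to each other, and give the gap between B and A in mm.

The bed frame's nearest face is 30 mm from the stool's +x face.

A is a stool. B is a bed frame. The bed frame is on the floor beside the stool on its +x side. The gap between the bed frame and the stool is 30 mm.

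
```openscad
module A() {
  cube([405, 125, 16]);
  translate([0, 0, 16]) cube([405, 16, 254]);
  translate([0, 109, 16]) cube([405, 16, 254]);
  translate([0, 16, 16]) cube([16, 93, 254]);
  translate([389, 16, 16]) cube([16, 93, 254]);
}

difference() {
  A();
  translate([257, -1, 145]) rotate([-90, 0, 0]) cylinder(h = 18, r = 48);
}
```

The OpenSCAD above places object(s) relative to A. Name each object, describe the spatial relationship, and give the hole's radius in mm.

The subtracted cylinder has r = 48 mm.

A is an open box. The open box has a circular hole through its front wall. The hole's radius is 48 mm.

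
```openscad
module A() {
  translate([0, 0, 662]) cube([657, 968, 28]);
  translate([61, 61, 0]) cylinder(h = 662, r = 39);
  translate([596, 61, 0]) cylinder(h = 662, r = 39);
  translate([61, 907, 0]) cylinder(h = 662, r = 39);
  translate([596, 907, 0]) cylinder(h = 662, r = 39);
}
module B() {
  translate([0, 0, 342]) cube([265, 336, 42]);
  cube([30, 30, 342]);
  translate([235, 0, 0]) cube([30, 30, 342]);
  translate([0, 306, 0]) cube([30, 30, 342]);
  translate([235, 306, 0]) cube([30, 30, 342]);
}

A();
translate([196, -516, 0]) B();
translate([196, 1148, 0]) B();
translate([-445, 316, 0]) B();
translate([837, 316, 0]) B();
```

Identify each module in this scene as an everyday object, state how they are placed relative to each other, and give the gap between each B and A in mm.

A is a table. B is a stool. Four stools sit around the table at the −y, +y, −x, +x sides. The gap between each stool and the table is 180 mm.

Each stool's nearest face is 180 mm from the table's bounding box.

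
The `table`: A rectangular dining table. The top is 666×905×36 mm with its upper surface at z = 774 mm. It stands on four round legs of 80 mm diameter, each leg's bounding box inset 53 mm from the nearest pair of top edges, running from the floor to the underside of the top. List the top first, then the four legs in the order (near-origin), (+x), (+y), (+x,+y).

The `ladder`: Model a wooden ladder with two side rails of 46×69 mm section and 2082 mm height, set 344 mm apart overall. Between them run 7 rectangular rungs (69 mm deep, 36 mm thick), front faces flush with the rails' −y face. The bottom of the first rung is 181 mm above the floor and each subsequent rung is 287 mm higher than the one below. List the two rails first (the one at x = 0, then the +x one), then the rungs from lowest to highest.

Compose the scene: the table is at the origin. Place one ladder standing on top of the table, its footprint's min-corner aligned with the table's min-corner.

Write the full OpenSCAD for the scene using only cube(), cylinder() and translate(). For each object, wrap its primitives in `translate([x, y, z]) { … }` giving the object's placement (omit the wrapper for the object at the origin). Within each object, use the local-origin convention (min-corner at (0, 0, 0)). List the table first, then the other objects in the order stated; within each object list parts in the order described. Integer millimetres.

translate([0, 0, 738]) cube([666, 905, 36]);
translate([93, 93, 0]) cylinder(h = 738, r = 40);
translate([573, 93, 0]) cylinder(h = 738, r = 40);
translate([93, 812, 0]) cylinder(h = 738, r = 40);
translate([573, 812, 0]) cylinder(h = 738, r = 40);
translate([0, 0, 774]) {
  cube([46, 69, 2082]);
  translate([298, 0, 0]) cube([46, 69, 2082]);
  translate([46, 0, 181]) cube([252, 69, 36]);
  translate([46, 0, 468]) cube([252, 69, 36]);
  translate([46, 0, 755]) cube([252, 69, 36]);
  translate([46, 0, 1042]) cube([252, 69, 36]);
  translate([46, 0, 1329]) cube([252, 69, 36]);
  translate([46, 0, 1616]) cube([252, 69, 36]);
  translate([46, 0, 1903]) cube([252, 69, 36]);
}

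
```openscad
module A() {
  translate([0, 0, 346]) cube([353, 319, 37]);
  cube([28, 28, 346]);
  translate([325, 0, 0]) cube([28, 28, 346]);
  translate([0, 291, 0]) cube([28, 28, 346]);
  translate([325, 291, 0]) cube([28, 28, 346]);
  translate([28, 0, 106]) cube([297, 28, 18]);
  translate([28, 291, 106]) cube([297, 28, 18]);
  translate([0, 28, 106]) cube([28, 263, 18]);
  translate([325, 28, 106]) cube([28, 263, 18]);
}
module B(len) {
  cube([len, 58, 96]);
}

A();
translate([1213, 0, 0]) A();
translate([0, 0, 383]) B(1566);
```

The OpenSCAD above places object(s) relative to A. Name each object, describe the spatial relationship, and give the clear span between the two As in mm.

Second stool starts at x = 1213; first ends at x = 353; clear span = 1213 − 353 = 860 mm.

A is a stool. B is a beam. A beam spans the tops of two stools. The clear span between the two stools is 860 mm.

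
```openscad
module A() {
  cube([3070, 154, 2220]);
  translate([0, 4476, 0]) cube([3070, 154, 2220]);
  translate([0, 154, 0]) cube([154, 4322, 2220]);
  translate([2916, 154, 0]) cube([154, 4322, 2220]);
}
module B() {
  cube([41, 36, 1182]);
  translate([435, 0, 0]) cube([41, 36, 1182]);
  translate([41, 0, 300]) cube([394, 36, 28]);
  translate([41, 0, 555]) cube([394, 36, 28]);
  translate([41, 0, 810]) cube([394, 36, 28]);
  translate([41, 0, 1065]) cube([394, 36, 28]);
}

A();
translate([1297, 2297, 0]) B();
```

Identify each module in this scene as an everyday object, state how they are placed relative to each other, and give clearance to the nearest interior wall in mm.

A is a house frame. B is a ladder. The ladder sits inside the house frame, centred. The clearance to the nearest interior wall is 1143 mm.

Clearances: x = 1143, y = 2143; minimum 1143 mm.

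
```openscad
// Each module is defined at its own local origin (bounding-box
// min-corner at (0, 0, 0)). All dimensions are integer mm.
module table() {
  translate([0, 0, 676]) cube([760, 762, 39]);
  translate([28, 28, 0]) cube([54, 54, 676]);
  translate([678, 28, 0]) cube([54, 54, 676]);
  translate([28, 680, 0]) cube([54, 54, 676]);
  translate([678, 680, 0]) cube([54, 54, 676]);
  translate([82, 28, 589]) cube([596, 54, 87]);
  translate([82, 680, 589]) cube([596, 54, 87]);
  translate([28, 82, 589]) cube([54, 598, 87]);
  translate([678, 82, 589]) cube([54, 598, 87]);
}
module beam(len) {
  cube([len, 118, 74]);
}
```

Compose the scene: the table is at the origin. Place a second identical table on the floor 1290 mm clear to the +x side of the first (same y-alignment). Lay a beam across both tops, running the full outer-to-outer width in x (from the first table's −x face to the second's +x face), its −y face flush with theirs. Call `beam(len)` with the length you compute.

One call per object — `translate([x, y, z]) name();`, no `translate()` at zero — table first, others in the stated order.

table();
translate([2050, 0, 0]) table();
translate([0, 0, 715]) beam(2810);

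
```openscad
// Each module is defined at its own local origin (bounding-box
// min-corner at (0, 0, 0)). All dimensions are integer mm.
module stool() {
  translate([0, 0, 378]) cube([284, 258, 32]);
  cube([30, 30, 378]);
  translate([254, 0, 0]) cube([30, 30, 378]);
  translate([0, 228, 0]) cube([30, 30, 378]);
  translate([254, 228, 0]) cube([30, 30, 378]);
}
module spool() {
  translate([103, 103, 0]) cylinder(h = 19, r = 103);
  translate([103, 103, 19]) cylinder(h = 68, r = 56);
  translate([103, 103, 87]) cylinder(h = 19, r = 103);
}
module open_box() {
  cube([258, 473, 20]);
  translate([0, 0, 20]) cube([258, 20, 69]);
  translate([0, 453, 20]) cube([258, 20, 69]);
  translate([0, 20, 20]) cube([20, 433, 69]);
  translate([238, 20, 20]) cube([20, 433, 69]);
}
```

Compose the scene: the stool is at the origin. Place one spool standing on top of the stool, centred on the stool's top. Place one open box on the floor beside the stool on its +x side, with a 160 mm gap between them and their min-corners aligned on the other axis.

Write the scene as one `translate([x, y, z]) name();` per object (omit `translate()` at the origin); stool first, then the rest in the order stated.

stool();
translate([39, 26, 410]) spool();
translate([444, 0, 0]) open_box();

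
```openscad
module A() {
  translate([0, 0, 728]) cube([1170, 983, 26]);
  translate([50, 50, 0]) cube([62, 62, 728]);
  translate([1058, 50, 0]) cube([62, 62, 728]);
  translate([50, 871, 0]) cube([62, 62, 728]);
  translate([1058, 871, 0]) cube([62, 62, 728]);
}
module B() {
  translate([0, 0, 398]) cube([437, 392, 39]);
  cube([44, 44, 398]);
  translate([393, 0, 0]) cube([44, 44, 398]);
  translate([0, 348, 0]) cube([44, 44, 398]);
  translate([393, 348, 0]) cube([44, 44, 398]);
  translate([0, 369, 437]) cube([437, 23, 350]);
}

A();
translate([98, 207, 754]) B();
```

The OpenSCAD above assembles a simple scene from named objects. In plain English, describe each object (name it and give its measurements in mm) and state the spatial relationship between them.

A is a table: top 1170 mm (x) × 983 mm (y), 26 mm thick, upper face at z = 754 mm, on four 62×62 mm square legs, each inset 50 mm from the nearest pair of top edges, running from z = 0 to the bottom of the top.

B is a chair. The seat is a 437×392×39 mm slab with its top at z = 437 mm, on four 44×44 mm corner legs (flush with the seat edges, standing on z = 0). A flat backrest 23 mm thick, 350 mm tall, spans the full seat width and rises from the seat top along its +y edge, rear face flush with the rear of the seat.

The chair is on top of the table.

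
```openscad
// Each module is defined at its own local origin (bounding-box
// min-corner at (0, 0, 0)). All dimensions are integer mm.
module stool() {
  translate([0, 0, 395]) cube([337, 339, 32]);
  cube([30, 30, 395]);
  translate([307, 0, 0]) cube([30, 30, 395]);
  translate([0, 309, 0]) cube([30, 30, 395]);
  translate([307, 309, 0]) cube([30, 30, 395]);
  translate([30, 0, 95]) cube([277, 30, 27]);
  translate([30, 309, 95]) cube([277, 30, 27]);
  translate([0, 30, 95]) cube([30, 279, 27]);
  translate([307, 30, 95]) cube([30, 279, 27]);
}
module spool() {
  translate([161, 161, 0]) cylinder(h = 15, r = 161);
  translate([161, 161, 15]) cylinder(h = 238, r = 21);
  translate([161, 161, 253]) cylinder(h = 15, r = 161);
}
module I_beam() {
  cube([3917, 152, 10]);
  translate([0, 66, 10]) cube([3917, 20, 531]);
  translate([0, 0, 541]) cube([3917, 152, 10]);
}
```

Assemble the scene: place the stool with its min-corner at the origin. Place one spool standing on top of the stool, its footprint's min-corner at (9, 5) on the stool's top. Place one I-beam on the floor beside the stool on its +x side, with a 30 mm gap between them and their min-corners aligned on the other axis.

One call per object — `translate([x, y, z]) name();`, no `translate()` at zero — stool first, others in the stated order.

stool();
translate([9, 5, 427]) spool();
translate([367, 0, 0]) I_beam();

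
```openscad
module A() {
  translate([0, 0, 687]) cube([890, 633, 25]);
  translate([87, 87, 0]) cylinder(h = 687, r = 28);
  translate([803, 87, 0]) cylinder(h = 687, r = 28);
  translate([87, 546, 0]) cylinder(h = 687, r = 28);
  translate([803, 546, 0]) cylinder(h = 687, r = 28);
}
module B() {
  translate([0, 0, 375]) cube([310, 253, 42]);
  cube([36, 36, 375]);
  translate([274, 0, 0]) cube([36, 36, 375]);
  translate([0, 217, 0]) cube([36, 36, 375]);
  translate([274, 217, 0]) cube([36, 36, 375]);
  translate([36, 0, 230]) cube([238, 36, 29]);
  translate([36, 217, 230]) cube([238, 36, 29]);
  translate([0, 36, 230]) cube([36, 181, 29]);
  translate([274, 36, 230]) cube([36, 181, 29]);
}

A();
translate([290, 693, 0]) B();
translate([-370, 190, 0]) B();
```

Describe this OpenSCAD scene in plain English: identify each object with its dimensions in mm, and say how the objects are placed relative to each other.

A is a table: top 890 mm (x) × 633 mm (y), 25 mm thick, upper face at z = 712 mm, on four round legs of 56 mm diameter, each leg's bounding box inset 59 mm from the nearest pair of top edges, running from z = 0 to the bottom of the top.

B is a four-legged stool. The seat is 310×253 mm, 42 mm thick, top at z = 417 mm. It stands on four square legs, each 36×36 mm in cross-section, from z = 0 to the seat underside, each flush with a corner of the seat. Four stretchers, 36 mm wide and 29 mm tall, connect adjacent legs with their undersides at z = 230 mm, each running between the inner faces of the legs it joins and aligned with the legs' outer faces on the other axis.

Two stools sit around the table at the +y, −x sides.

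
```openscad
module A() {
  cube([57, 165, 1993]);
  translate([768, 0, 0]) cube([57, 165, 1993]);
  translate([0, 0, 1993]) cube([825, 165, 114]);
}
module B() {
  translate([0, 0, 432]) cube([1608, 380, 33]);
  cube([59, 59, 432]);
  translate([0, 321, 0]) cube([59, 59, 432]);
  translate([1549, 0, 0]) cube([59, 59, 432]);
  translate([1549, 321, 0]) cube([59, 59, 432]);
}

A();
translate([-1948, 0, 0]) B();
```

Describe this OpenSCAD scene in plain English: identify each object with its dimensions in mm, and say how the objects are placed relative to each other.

A is a door frame. The clear opening is 711 mm wide and 1993 mm high. Two 57 mm wide jambs, 165 mm deep, stand either side of the opening from the floor to the top of the opening. A 114 mm thick head sits across the top of both jambs, spanning the full outside width of the frame.

B is a long wooden bench with a 1608 mm (x) × 380 mm (y) seat, 33 mm thick, its top surface 465 mm above the floor. Four 59 mm square legs at the seat corners, flush with the edges, run from z = 0 to the seat underside.

The bench is on the floor beside the door frame on its −x side.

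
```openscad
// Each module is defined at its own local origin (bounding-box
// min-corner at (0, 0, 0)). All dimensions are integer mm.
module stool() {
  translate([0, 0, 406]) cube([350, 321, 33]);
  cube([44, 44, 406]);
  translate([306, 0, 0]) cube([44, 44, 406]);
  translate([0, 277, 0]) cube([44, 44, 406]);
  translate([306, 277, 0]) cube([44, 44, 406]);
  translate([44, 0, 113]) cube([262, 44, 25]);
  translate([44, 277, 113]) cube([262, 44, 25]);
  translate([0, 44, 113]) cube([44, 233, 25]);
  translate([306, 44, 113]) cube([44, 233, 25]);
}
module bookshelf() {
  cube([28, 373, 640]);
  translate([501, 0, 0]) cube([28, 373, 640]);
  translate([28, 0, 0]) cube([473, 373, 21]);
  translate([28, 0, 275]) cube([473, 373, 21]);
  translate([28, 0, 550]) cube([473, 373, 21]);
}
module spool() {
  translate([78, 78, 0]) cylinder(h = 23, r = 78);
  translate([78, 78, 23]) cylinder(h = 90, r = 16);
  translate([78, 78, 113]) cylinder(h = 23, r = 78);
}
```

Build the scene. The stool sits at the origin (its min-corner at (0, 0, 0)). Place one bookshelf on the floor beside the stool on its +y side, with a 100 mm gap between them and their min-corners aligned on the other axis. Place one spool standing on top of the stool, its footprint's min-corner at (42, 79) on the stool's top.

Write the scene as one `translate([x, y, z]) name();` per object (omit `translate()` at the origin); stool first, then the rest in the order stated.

stool();
translate([0, 421, 0]) bookshelf();
translate([42, 79, 439]) spool();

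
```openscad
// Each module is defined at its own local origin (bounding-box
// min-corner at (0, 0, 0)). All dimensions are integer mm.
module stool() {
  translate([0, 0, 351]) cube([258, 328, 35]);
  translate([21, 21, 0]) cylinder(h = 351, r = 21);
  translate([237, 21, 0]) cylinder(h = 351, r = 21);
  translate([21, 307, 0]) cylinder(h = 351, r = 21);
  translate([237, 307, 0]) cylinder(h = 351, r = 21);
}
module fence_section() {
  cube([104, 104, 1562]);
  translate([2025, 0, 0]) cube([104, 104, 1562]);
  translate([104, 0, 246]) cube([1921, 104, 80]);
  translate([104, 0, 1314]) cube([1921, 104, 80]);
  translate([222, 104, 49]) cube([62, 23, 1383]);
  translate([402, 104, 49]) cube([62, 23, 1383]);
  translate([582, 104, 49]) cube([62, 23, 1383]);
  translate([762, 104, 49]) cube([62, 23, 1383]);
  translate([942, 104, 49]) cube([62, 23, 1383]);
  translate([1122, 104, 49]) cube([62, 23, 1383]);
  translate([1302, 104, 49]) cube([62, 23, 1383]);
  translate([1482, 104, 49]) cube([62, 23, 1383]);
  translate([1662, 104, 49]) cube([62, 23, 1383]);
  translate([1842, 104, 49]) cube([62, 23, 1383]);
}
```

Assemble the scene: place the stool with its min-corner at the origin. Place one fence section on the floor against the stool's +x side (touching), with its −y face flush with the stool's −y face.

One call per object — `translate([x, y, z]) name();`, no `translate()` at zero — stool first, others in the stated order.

stool();
translate([258, 0, 0]) fence_section();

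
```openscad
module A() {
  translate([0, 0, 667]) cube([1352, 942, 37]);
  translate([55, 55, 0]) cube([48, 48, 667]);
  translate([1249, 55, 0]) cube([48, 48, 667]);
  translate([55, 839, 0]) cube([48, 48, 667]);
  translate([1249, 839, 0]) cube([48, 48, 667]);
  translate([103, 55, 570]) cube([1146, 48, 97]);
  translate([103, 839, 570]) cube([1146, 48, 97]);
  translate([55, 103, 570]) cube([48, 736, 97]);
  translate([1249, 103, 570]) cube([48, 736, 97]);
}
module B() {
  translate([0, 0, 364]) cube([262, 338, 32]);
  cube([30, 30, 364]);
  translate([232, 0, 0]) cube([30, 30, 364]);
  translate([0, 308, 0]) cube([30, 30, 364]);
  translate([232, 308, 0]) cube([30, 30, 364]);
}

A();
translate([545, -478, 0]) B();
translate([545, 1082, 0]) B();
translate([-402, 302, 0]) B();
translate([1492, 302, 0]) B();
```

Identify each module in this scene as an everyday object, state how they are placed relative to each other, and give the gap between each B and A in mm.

A is a table. B is a stool. Four stools sit around the table at the −y, +y, −x, +x sides. The gap between each stool and the table is 140 mm.

Each stool's nearest face is 140 mm from the table's bounding box.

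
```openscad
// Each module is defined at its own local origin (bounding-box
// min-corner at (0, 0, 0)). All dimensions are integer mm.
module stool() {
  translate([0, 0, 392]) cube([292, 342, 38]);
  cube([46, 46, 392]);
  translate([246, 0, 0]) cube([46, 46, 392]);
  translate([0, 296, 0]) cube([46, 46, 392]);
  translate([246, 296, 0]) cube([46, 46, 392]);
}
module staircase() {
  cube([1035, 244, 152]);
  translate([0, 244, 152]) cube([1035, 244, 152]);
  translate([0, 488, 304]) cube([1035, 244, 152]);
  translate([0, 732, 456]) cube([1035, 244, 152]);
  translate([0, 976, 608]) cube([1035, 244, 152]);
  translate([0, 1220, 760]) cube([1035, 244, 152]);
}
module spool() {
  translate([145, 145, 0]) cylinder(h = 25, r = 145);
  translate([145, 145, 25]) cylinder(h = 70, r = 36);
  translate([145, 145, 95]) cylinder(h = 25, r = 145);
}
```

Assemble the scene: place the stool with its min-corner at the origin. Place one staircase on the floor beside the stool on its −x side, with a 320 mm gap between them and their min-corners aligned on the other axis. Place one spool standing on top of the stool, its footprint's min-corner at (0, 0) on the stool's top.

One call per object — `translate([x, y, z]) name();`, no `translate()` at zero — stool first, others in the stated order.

stool();
translate([-1355, 0, 0]) staircase();
translate([0, 0, 430]) spool();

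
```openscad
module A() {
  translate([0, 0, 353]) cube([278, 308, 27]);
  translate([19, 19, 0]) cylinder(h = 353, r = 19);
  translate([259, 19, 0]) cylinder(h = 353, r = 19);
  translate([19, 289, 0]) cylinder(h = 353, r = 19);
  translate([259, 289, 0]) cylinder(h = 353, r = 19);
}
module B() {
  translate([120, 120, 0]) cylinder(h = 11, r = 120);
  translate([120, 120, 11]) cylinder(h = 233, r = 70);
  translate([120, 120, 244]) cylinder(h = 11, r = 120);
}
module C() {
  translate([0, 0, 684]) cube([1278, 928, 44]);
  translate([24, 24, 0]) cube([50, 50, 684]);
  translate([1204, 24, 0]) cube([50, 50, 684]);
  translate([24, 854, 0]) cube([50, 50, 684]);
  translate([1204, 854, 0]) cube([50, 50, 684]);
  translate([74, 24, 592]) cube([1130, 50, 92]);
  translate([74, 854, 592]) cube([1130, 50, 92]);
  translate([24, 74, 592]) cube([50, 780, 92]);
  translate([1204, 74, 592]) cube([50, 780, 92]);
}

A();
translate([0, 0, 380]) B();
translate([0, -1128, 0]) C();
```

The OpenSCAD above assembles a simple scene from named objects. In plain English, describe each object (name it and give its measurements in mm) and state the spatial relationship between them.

A is a four-legged stool. The seat is a 278×308×27 mm slab whose top surface is at z = 380 mm; four round legs, each 38 mm in diameter, run from the floor (z = 0) to the underside of the seat, each leg's axis is inset half a diameter from the nearest pair of seat edges (so the leg's bounding box is flush with the corner).

B is a spool: two coaxial disc flanges of radius 120 mm and thickness 11 mm, joined by a core cylinder of radius 70 mm and height 233 mm. The lower flange rests on z = 0 and the three cylinders share a vertical axis.

C is a rectangular dining table. The top is 1278×928×44 mm with its upper surface at z = 728 mm. It stands on four 50×50 mm square legs, each inset 24 mm from the nearest pair of top edges, running from the floor to the underside of the top. Four apron rails, 50 mm thick and 92 mm tall, run between adjacent legs with their top edges flush with the underside of the top and their outer faces flush with the legs' outer faces.

The spool is on top of the stool. The table is on the floor beside the stool on its −y side.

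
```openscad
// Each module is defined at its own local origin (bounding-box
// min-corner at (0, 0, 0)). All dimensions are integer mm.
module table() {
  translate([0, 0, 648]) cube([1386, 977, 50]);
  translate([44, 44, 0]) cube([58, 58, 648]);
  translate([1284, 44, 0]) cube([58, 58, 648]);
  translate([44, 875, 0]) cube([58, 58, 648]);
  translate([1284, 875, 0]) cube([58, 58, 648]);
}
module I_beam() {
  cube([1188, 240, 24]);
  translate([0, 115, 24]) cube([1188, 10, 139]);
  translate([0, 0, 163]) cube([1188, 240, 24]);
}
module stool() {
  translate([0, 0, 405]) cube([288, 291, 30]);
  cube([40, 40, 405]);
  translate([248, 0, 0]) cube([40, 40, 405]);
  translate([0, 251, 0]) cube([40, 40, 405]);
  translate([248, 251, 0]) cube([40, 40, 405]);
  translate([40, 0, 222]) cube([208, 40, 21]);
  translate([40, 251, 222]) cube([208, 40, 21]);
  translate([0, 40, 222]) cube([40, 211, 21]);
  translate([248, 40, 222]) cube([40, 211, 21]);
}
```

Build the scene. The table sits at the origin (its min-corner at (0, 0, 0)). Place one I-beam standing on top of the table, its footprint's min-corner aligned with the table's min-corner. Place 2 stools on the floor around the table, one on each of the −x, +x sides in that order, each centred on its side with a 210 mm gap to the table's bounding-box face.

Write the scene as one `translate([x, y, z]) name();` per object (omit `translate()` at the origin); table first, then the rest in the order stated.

table();
translate([0, 0, 698]) I_beam();
translate([-498, 343, 0]) stool();
translate([1596, 343, 0]) stool();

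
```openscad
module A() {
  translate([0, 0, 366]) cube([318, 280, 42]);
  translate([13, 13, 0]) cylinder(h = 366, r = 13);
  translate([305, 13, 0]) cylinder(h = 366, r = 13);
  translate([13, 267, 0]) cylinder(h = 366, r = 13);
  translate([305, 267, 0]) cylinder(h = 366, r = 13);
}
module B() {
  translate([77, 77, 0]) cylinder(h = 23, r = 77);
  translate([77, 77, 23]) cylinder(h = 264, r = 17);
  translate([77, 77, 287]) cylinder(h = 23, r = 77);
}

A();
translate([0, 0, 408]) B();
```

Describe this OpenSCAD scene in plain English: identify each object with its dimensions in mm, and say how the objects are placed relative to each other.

A is a simple wooden stool: a rectangular seat 318 mm (x) by 280 mm (y), 42 mm thick, top face at z = 408 mm, on four round legs, each 26 mm in diameter. The legs rest on z = 0, each leg's axis is inset half a diameter from the nearest pair of seat edges (so the leg's bounding box is flush with the corner).

B is a spool: two coaxial disc flanges of radius 77 mm and thickness 23 mm, joined by a core cylinder of radius 17 mm and height 264 mm. The lower flange rests on z = 0 and the three cylinders share a vertical axis.

The spool is on top of the stool.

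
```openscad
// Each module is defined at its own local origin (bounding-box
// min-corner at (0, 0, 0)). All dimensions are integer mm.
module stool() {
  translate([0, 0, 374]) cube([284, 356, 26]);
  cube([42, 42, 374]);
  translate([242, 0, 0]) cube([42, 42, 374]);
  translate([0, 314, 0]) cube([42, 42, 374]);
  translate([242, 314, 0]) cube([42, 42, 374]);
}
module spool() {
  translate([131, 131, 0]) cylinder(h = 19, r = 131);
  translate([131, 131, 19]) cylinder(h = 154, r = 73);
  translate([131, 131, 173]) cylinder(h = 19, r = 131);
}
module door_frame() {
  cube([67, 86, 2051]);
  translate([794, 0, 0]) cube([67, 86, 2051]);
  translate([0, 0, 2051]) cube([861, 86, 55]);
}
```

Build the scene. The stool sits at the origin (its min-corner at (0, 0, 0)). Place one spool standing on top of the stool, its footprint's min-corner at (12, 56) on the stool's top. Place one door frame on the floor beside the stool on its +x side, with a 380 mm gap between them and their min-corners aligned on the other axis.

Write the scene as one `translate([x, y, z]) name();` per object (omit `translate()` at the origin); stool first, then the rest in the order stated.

stool();
translate([12, 56, 400]) spool();
translate([664, 0, 0]) door_frame();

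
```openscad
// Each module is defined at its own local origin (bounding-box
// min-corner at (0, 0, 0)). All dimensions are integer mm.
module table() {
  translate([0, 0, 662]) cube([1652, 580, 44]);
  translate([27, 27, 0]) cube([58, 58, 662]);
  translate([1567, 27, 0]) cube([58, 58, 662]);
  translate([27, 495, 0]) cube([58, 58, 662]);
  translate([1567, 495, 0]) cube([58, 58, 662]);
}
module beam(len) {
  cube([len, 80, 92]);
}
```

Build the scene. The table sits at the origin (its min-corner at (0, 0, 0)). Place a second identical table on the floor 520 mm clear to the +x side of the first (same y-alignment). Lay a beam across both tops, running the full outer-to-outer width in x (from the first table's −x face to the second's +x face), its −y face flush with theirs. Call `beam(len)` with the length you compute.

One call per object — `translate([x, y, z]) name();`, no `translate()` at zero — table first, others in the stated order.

table();
translate([2172, 0, 0]) table();
translate([0, 0, 706]) beam(3824);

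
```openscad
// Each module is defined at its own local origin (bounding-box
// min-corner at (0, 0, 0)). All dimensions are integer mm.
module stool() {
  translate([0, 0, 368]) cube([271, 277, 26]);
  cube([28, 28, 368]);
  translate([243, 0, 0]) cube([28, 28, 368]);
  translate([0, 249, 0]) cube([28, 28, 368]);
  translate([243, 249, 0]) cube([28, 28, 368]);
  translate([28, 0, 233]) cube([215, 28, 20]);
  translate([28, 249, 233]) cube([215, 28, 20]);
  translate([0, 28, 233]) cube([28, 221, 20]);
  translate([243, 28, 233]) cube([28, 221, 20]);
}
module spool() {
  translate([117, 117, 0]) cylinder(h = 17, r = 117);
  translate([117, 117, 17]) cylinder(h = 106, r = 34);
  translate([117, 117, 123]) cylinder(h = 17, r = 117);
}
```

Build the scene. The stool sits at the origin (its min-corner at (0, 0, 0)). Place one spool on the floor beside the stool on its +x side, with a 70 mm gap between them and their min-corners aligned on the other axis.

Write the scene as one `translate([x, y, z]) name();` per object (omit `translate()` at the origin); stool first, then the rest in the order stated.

stool();
translate([341, 0, 0]) spool();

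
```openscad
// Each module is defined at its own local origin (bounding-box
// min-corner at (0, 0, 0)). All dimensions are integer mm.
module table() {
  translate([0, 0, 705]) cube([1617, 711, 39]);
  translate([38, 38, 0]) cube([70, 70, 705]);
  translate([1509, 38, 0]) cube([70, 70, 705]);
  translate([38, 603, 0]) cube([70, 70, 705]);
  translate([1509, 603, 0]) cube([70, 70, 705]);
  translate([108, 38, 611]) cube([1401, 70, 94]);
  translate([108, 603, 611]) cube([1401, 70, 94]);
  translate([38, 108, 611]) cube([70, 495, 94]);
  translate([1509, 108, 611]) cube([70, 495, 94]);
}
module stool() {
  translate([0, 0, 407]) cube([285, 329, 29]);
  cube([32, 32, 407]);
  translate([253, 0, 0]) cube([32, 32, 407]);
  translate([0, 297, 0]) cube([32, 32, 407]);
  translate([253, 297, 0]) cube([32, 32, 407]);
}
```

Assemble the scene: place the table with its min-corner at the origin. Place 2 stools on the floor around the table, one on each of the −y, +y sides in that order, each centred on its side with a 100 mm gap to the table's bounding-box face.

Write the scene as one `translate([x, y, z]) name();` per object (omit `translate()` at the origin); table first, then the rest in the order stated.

table();
translate([666, -429, 0]) stool();
translate([666, 811, 0]) stool();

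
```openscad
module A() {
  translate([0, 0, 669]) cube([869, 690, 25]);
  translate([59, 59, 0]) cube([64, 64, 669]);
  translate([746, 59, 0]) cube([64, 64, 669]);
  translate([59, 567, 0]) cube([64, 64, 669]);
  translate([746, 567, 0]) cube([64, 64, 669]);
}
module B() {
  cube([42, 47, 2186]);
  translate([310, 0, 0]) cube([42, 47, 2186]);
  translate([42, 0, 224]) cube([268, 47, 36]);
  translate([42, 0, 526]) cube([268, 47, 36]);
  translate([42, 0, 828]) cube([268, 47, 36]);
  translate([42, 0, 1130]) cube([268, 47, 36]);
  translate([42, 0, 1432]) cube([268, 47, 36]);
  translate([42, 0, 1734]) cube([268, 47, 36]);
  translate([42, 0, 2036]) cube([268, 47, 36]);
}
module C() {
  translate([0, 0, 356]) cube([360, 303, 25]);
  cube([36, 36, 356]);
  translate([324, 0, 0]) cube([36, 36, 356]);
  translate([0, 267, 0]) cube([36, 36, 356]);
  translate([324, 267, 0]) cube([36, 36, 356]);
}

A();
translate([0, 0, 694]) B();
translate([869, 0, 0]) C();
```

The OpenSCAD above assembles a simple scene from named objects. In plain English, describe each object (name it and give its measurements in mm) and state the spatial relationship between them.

A is a rectangular dining table. The top is 869×690×25 mm with its upper surface at z = 694 mm. It stands on four 64×64 mm square legs, each inset 59 mm from the nearest pair of top edges, running from the floor to the underside of the top.

B is a wooden ladder with two side rails of 42×47 mm section and 2186 mm height, set 352 mm apart overall. Between them run 7 rectangular rungs (47 mm deep, 36 mm thick), front faces flush with the rails' −y face. The bottom of the first rung is 224 mm above the floor and each subsequent rung is 302 mm higher than the one below.

C is a four-legged stool. The seat is a 360×303×25 mm slab whose top surface is at z = 381 mm; four square legs, each 36×36 mm in cross-section, run from the floor (z = 0) to the underside of the seat, each flush with a corner of the seat.

The ladder is on top of the table. The stool is against the table's +x side, with their −y faces flush.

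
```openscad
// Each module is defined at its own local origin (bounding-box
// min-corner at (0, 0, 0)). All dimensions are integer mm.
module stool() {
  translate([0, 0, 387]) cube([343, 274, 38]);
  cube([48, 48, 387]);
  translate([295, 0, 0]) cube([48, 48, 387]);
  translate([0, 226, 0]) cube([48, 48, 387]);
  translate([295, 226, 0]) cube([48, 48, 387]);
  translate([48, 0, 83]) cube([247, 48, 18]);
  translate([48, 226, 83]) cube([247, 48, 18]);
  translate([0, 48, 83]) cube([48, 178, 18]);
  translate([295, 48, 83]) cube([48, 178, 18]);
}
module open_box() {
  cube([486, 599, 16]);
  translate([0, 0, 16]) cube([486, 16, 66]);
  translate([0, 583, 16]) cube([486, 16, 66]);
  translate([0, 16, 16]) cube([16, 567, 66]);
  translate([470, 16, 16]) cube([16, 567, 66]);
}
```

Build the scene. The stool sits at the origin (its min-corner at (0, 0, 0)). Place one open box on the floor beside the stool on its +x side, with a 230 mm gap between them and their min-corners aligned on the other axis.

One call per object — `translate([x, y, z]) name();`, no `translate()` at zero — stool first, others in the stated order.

stool();
translate([573, 0, 0]) open_box();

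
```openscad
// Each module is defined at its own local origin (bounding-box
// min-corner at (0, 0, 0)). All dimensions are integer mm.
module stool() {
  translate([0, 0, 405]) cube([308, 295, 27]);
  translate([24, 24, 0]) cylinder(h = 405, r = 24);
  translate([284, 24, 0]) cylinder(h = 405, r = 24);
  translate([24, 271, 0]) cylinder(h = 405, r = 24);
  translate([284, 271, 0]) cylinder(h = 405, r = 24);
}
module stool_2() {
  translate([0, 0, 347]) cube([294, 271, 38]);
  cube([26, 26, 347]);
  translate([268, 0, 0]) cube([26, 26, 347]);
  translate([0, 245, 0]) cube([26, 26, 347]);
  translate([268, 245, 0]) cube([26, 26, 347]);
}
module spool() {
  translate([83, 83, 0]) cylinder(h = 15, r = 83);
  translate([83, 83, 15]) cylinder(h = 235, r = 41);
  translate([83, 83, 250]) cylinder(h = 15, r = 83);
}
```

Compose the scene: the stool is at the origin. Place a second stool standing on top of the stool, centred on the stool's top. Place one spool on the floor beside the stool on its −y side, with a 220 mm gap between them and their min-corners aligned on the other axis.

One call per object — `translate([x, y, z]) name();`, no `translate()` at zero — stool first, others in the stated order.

stool();
translate([7, 12, 432]) stool_2();
translate([0, -386, 0]) spool();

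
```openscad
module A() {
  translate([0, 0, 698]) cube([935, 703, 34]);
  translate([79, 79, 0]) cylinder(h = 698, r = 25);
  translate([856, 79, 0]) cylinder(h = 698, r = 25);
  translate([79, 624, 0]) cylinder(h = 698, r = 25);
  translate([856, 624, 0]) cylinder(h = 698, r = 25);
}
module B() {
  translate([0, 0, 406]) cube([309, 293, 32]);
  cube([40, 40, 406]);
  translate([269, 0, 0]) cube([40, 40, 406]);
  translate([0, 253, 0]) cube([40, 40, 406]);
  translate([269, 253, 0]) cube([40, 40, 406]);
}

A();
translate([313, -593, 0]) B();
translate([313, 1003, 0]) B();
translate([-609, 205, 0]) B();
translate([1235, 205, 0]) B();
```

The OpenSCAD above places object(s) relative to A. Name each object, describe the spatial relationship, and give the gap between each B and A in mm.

Each stool's nearest face is 300 mm from the table's bounding box.

A is a table. B is a stool. Four stools sit around the table at the −y, +y, −x, +x sides. The gap between each stool and the table is 300 mm.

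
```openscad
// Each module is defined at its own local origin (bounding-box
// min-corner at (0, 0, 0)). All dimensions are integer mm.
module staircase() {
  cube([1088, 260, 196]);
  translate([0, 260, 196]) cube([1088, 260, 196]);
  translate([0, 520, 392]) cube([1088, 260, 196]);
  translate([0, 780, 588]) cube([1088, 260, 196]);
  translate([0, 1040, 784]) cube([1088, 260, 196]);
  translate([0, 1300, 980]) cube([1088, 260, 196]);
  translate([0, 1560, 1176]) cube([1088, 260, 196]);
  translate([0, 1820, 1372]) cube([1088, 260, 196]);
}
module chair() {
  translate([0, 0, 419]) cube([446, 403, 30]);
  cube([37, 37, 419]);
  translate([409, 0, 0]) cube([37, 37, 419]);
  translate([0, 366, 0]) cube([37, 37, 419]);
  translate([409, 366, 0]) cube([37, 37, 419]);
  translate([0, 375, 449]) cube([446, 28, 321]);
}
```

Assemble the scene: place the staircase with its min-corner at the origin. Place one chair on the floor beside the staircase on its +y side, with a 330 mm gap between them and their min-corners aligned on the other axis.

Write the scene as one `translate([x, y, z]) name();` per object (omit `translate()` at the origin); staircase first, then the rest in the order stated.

staircase();
translate([0, 2410, 0]) chair();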